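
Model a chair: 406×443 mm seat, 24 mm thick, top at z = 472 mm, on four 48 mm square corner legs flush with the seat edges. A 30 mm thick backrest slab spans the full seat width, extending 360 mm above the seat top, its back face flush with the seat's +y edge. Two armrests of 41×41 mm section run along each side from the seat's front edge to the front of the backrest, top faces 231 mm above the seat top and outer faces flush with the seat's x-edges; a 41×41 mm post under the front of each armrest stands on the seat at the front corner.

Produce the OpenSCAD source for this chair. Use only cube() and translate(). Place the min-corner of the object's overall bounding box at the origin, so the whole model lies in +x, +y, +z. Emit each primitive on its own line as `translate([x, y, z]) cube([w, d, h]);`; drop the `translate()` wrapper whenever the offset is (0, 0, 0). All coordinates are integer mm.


translate([0, 0, 448]) cube([406, 443, 24]);
cube([48, 48, 448]);
translate([358, 0, 0]) cube([48, 48, 448]);
translate([0, 395, 0]) cube([48, 48, 448]);
translate([358, 395, 0]) cube([48, 48, 448]);
translate([0, 413, 472]) cube([406, 30, 360]);
translate([0, 0, 662]) cube([41, 413, 41]);
translate([365, 0, 662]) cube([41, 413, 41]);
translate([0, 0, 472]) cube([41, 41, 190]);
translate([365, 0, 472]) cube([41, 41, 190]);


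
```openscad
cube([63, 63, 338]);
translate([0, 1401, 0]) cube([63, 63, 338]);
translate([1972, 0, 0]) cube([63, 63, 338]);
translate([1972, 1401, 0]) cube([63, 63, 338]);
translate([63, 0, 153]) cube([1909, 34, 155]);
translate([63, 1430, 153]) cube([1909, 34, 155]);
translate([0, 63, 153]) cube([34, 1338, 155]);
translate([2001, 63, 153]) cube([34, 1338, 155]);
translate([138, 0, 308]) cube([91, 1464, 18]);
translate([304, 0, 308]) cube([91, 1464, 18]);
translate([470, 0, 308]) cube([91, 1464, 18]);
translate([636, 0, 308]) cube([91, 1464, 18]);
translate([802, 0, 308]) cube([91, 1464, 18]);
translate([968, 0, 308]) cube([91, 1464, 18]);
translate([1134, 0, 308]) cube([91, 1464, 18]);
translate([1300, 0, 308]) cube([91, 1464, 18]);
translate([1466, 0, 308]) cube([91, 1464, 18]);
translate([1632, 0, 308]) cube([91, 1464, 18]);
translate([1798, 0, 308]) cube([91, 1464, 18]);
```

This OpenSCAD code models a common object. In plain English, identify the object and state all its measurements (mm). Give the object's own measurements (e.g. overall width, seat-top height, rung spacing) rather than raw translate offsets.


A bed frame 2035 mm long (x) by 1464 mm wide (y). Four 63×63 mm corner posts, 338 mm tall, at the corners of the footprint. Four rails of 34 mm thickness and 155 mm height run between adjacent posts with their undersides at z = 153 mm, their outer faces flush with the outside of the frame (the two x-running rails run between the posts' inner faces; the two y-running rails run between the posts' inner faces). 11 slats, each 91 mm wide (x) and 18 mm thick, lie across the top of the two x-running rails, running the full 1464 mm width of the frame in y; along x they sit between the end posts with a 75 mm gap after the −x posts and between neighbouring slats, leaving 83 mm before the +x posts.


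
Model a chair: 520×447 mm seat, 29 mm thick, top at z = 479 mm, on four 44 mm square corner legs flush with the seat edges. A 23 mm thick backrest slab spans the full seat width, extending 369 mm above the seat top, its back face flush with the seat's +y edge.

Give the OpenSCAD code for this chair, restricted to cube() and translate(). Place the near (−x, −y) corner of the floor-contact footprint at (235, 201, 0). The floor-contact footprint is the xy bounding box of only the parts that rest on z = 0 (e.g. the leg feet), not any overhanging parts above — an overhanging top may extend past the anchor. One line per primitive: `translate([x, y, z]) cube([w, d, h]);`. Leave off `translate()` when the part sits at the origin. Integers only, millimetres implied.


translate([235, 201, 450]) cube([520, 447, 29]);
translate([235, 201, 0]) cube([44, 44, 450]);
translate([711, 201, 0]) cube([44, 44, 450]);
translate([235, 604, 0]) cube([44, 44, 450]);
translate([711, 604, 0]) cube([44, 44, 450]);
translate([235, 625, 479]) cube([520, 23, 369]);


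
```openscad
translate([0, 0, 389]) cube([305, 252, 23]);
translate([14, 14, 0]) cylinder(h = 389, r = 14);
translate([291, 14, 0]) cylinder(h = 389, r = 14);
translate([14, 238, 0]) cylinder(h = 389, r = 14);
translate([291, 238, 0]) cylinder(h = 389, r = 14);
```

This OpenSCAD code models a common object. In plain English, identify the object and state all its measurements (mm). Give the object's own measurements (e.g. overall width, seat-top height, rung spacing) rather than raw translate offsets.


A simple wooden stool: a rectangular seat 305 mm (x) by 252 mm (y), 23 mm thick, top face at z = 412 mm, on four round legs, each 28 mm in diameter. The legs rest on z = 0, each leg's axis is inset half a diameter from the nearest pair of seat edges (so the leg's bounding box is flush with the corner).


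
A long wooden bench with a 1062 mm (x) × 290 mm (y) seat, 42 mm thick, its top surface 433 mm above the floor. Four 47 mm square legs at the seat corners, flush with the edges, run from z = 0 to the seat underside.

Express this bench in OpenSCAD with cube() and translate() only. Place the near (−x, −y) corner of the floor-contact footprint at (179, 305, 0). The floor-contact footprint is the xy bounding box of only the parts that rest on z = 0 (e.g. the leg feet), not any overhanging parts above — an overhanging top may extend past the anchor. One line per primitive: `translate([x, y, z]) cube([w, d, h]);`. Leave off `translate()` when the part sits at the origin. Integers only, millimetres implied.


translate([179, 305, 391]) cube([1062, 290, 42]);
translate([179, 305, 0]) cube([47, 47, 391]);
translate([179, 548, 0]) cube([47, 47, 391]);
translate([1194, 305, 0]) cube([47, 47, 391]);
translate([1194, 548, 0]) cube([47, 47, 391]);


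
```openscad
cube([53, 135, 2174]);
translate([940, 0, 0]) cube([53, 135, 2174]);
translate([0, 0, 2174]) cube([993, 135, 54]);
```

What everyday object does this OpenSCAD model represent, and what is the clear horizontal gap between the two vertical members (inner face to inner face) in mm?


A door frame. The clear opening width is 887 mm.

Two 2174 mm tall posts with a header on top — a door frame. The left jamb is 53 mm wide at x = 0; the right jamb starts at x = 940. The clear opening is 940 − 53 = 887 mm.


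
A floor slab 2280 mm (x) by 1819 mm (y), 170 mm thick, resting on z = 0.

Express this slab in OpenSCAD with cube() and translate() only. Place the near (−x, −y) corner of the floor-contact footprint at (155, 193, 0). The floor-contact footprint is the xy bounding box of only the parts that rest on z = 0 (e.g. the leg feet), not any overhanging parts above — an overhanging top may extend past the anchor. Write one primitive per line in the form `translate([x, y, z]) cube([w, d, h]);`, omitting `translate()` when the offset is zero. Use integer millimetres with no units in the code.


translate([155, 193, 0]) cube([2280, 1819, 170]);


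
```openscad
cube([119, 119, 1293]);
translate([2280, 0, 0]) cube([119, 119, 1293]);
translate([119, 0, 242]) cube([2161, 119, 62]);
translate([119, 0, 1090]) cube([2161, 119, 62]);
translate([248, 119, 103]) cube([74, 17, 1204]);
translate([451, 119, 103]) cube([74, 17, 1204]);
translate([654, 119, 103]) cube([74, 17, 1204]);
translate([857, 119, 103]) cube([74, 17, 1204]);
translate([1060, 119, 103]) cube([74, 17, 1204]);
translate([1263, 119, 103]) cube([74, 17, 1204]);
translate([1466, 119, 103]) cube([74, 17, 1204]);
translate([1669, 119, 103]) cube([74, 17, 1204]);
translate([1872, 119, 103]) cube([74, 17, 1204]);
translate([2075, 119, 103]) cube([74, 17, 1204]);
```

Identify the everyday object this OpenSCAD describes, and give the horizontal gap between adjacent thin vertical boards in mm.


A fence section. The picket gap is 129 mm.

Two posts, two rails, 10 pickets — a fence section. Span 2161 mm holds 10 pickets of 74 mm with 11 equal gaps: ⌊(2161 − 10·74) / 11⌋ = 129 mm.


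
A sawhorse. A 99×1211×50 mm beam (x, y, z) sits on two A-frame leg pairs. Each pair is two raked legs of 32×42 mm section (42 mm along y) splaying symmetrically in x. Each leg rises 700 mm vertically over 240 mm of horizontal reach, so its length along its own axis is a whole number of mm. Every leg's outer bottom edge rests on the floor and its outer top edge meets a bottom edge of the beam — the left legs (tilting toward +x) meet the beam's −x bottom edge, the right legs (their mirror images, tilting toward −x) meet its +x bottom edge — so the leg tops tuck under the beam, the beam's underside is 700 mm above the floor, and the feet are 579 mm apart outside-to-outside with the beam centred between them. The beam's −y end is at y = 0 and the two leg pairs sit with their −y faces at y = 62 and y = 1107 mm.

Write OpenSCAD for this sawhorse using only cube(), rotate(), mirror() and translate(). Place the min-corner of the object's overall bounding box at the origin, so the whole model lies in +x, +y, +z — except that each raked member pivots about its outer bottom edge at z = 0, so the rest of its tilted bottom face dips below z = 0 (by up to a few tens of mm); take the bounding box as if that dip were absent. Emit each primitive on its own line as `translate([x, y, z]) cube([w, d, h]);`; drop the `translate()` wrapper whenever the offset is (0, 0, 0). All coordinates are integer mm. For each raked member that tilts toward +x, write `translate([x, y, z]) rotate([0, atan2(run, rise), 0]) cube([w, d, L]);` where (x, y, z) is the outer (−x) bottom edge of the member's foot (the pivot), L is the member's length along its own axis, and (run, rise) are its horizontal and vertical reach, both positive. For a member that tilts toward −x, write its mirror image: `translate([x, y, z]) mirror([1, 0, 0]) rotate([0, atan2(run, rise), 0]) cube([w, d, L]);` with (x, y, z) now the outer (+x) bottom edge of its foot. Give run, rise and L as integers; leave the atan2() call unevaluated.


// leg length = √(240² + 700²) = 740
// right-leg outer foot x = 2·240 + 99 = 579
// beam min-corner = (240, 0, 700)
translate([240, 0, 700]) cube([99, 1211, 50]);
translate([0, 62, 0]) rotate([0, atan2(240, 700), 0]) cube([32, 42, 740]);
translate([579, 62, 0]) mirror([1, 0, 0]) rotate([0, atan2(240, 700), 0]) cube([32, 42, 740]);
translate([0, 1107, 0]) rotate([0, atan2(240, 700), 0]) cube([32, 42, 740]);
translate([579, 1107, 0]) mirror([1, 0, 0]) rotate([0, atan2(240, 700), 0]) cube([32, 42, 740]);


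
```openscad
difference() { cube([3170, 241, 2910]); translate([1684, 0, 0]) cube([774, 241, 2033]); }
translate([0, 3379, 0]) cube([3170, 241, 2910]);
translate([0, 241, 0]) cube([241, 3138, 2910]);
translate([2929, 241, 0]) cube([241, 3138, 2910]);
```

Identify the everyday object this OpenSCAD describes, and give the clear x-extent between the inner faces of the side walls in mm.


A single room. The interior width is 2688 mm.

Four walls enclosing a rectangle with a door in the front wall — a room. Outside width 3170 minus two 241 mm walls gives 2688 mm.


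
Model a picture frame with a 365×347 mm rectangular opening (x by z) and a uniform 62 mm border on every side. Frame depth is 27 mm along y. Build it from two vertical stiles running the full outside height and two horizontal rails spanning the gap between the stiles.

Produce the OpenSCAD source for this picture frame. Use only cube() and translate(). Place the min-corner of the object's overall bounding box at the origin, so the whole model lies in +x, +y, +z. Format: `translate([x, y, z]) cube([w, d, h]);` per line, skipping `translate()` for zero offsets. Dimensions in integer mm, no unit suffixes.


cube([62, 27, 471]);
translate([427, 0, 0]) cube([62, 27, 471]);
translate([62, 0, 0]) cube([365, 27, 62]);
translate([62, 0, 409]) cube([365, 27, 62]);


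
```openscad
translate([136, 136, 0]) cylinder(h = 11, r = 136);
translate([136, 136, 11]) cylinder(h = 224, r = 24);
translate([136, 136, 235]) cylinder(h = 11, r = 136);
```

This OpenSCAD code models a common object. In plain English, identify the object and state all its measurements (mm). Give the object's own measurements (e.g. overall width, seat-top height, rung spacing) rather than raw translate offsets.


A spool: two coaxial disc flanges of radius 136 mm and thickness 11 mm, joined by a core cylinder of radius 24 mm and height 224 mm. The lower flange rests on z = 0 and the three cylinders share a vertical axis.


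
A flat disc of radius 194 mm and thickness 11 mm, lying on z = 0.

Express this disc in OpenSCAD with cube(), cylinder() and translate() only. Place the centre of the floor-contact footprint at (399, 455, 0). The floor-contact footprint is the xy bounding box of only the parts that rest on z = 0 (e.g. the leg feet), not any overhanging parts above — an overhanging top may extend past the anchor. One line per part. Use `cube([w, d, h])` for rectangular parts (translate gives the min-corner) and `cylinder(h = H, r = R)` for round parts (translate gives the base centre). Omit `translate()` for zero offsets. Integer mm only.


translate([399, 455, 0]) cylinder(h = 11, r = 194);


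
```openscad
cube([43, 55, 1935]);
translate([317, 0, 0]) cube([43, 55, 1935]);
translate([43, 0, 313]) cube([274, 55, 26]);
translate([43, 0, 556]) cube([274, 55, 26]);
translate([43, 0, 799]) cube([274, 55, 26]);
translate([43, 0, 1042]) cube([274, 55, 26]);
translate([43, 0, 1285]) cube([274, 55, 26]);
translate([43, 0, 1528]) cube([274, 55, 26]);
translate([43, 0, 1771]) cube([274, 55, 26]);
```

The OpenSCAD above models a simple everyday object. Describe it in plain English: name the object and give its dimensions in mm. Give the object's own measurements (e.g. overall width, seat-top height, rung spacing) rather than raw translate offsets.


A straight ladder. Two 43×55 mm vertical rails, 1935 mm tall, stand 360 mm apart (outside-to-outside) with their front faces coplanar on the −y side. 7 rungs, each 55 mm deep and 26 mm tall, span between the inner faces of the rails, front faces flush with the rails. The lowest rung's underside is at z = 313 mm and rungs are spaced 243 mm apart (underside to underside).


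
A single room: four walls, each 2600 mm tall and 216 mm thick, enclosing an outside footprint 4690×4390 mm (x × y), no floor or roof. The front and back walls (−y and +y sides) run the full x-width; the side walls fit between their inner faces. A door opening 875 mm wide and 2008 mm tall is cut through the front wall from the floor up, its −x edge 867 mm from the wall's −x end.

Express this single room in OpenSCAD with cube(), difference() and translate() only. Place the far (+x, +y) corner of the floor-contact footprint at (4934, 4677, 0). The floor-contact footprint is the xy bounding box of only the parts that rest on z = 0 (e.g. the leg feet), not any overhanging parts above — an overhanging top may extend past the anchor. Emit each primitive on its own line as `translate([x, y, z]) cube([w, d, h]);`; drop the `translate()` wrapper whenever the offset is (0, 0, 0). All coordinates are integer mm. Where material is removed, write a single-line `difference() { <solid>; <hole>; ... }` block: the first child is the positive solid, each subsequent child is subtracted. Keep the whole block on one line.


difference() { translate([244, 287, 0]) cube([4690, 216, 2600]); translate([1111, 287, 0]) cube([875, 216, 2008]); }
translate([244, 4461, 0]) cube([4690, 216, 2600]);
translate([244, 503, 0]) cube([216, 3958, 2600]);
translate([4718, 503, 0]) cube([216, 3958, 2600]);


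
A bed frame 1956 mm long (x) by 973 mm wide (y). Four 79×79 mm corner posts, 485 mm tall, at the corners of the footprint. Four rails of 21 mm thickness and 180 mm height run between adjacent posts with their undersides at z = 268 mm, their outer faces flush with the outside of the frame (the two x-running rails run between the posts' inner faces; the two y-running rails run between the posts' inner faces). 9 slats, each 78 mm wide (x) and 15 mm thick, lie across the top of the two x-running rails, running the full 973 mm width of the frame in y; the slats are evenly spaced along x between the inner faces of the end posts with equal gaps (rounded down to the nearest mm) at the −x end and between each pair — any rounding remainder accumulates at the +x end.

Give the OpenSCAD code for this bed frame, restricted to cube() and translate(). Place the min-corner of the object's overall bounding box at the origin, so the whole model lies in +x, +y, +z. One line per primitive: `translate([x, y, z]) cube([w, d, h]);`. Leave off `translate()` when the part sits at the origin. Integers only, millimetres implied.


cube([79, 79, 485]);
translate([0, 894, 0]) cube([79, 79, 485]);
translate([1877, 0, 0]) cube([79, 79, 485]);
translate([1877, 894, 0]) cube([79, 79, 485]);
translate([79, 0, 268]) cube([1798, 21, 180]);
translate([79, 952, 268]) cube([1798, 21, 180]);
translate([0, 79, 268]) cube([21, 815, 180]);
translate([1935, 79, 268]) cube([21, 815, 180]);
translate([188, 0, 448]) cube([78, 973, 15]);
translate([375, 0, 448]) cube([78, 973, 15]);
translate([562, 0, 448]) cube([78, 973, 15]);
translate([749, 0, 448]) cube([78, 973, 15]);
translate([936, 0, 448]) cube([78, 973, 15]);
translate([1123, 0, 448]) cube([78, 973, 15]);
translate([1310, 0, 448]) cube([78, 973, 15]);
translate([1497, 0, 448]) cube([78, 973, 15]);
translate([1684, 0, 448]) cube([78, 973, 15]);


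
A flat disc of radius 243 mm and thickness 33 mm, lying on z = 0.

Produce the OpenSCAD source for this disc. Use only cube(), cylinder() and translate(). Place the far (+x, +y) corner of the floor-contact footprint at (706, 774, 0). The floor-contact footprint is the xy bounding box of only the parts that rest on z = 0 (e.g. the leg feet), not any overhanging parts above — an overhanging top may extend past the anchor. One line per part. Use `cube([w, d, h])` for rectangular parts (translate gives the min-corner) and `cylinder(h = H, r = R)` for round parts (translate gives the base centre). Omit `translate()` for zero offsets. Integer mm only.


translate([463, 531, 0]) cylinder(h = 33, r = 243);


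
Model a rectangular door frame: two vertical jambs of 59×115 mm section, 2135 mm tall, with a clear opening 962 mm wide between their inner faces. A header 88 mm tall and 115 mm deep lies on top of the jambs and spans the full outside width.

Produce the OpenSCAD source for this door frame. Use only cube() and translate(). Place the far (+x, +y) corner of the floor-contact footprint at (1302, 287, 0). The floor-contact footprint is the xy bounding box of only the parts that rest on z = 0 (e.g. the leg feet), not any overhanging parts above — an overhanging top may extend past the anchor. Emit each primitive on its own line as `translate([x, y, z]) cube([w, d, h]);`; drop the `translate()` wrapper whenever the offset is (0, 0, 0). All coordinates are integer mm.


translate([222, 172, 0]) cube([59, 115, 2135]);
translate([1243, 172, 0]) cube([59, 115, 2135]);
translate([222, 172, 2135]) cube([1080, 115, 88]);


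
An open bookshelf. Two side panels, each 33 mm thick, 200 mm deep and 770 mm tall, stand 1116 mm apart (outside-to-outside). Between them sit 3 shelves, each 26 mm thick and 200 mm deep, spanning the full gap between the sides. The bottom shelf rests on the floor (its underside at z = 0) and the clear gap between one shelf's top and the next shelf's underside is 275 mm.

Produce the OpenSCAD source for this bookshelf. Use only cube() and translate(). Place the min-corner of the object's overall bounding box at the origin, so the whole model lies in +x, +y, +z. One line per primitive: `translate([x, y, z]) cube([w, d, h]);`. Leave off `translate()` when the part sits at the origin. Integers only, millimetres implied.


cube([33, 200, 770]);
translate([1083, 0, 0]) cube([33, 200, 770]);
translate([33, 0, 0]) cube([1050, 200, 26]);
translate([33, 0, 301]) cube([1050, 200, 26]);
translate([33, 0, 602]) cube([1050, 200, 26]);


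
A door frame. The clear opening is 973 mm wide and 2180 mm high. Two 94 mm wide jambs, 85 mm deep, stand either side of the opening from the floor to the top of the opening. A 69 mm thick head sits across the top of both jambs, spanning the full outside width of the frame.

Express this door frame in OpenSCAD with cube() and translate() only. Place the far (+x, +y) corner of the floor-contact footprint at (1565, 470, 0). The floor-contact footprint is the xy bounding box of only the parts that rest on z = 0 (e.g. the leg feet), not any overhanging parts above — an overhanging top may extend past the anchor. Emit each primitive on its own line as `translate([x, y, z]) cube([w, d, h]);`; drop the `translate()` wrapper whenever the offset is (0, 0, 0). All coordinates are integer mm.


translate([404, 385, 0]) cube([94, 85, 2180]);
translate([1471, 385, 0]) cube([94, 85, 2180]);
translate([404, 385, 2180]) cube([1161, 85, 69]);


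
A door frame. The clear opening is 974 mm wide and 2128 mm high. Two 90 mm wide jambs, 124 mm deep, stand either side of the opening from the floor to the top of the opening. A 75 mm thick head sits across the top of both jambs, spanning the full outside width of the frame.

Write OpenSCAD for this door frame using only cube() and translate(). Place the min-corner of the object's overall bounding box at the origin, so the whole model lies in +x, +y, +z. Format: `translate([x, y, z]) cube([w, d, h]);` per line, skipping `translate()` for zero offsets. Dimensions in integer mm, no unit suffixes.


cube([90, 124, 2128]);
translate([1064, 0, 0]) cube([90, 124, 2128]);
translate([0, 0, 2128]) cube([1154, 124, 75]);


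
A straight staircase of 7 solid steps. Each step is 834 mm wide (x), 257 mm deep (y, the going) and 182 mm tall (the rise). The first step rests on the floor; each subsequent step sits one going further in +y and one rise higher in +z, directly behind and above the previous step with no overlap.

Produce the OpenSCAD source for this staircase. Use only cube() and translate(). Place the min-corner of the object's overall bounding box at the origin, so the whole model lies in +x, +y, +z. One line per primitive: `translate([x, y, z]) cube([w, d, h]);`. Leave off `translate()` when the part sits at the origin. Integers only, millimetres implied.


cube([834, 257, 182]);
translate([0, 257, 182]) cube([834, 257, 182]);
translate([0, 514, 364]) cube([834, 257, 182]);
translate([0, 771, 546]) cube([834, 257, 182]);
translate([0, 1028, 728]) cube([834, 257, 182]);
translate([0, 1285, 910]) cube([834, 257, 182]);
translate([0, 1542, 1092]) cube([834, 257, 182]);


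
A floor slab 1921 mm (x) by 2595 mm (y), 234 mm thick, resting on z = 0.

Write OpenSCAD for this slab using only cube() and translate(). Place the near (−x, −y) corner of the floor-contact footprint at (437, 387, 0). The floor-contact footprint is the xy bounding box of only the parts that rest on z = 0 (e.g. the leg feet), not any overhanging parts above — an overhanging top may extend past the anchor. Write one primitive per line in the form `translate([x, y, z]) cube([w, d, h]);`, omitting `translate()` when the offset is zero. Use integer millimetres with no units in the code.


translate([437, 387, 0]) cube([1921, 2595, 234]);


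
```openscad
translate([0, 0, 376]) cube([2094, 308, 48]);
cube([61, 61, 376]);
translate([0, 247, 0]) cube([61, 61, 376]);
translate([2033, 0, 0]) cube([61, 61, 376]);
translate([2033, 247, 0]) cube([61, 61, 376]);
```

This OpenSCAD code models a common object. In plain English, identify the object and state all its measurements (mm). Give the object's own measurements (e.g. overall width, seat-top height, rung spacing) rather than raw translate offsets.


A long wooden bench with a 2094 mm (x) × 308 mm (y) seat, 48 mm thick, its top surface 424 mm above the floor. Four 61 mm square legs at the seat corners, flush with the edges, run from z = 0 to the seat underside.


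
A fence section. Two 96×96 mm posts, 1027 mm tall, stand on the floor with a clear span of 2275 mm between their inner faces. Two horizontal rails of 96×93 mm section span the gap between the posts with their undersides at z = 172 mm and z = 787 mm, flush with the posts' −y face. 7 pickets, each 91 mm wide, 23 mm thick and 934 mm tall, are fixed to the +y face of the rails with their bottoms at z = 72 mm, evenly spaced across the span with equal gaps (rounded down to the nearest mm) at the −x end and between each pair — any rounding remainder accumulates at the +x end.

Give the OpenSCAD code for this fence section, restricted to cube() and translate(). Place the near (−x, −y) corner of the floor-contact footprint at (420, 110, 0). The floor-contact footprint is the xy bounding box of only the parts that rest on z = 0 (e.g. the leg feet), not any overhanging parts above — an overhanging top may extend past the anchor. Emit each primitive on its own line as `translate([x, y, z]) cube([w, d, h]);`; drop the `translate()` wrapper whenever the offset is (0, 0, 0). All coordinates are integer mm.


translate([420, 110, 0]) cube([96, 96, 1027]);
translate([2791, 110, 0]) cube([96, 96, 1027]);
translate([516, 110, 172]) cube([2275, 96, 93]);
translate([516, 110, 787]) cube([2275, 96, 93]);
translate([720, 206, 72]) cube([91, 23, 934]);
translate([1015, 206, 72]) cube([91, 23, 934]);
translate([1310, 206, 72]) cube([91, 23, 934]);
translate([1605, 206, 72]) cube([91, 23, 934]);
translate([1900, 206, 72]) cube([91, 23, 934]);
translate([2195, 206, 72]) cube([91, 23, 934]);
translate([2490, 206, 72]) cube([91, 23, 934]);


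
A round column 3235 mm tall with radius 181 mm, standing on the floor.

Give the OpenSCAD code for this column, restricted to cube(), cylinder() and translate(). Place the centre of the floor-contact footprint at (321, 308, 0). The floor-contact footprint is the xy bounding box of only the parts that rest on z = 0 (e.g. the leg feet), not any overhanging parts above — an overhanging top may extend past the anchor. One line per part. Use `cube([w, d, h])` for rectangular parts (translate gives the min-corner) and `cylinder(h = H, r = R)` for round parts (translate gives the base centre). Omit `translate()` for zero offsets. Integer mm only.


translate([321, 308, 0]) cylinder(h = 3235, r = 181);


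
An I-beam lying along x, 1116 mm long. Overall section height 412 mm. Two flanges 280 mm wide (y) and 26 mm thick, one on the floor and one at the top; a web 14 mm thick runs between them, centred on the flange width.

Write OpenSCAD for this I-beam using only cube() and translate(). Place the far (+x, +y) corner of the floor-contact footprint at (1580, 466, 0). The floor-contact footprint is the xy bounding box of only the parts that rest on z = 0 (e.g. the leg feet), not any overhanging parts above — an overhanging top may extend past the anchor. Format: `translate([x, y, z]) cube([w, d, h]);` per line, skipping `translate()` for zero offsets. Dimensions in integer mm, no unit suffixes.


translate([464, 186, 0]) cube([1116, 280, 26]);
translate([464, 319, 26]) cube([1116, 14, 360]);
translate([464, 186, 386]) cube([1116, 280, 26]);


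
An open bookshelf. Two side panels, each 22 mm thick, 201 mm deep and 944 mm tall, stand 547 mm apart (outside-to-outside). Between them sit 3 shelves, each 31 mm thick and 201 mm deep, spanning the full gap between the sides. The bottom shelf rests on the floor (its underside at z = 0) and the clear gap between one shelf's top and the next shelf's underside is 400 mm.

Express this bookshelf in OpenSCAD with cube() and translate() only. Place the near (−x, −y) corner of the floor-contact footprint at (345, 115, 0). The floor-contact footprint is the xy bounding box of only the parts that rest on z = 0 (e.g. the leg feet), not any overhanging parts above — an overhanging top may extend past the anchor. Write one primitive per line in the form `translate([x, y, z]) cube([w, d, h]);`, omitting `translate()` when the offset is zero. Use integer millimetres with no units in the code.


translate([345, 115, 0]) cube([22, 201, 944]);
translate([870, 115, 0]) cube([22, 201, 944]);
translate([367, 115, 0]) cube([503, 201, 31]);
translate([367, 115, 431]) cube([503, 201, 31]);
translate([367, 115, 862]) cube([503, 201, 31]);


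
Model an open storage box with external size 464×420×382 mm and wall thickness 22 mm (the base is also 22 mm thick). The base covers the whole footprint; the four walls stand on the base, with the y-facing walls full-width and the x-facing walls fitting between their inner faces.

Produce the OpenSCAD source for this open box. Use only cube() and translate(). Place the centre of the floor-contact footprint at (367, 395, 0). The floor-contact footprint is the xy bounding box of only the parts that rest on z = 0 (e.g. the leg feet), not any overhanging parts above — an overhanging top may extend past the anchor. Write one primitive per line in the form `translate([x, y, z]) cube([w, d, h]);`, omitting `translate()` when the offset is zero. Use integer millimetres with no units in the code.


translate([135, 185, 0]) cube([464, 420, 22]);
translate([135, 185, 22]) cube([464, 22, 360]);
translate([135, 583, 22]) cube([464, 22, 360]);
translate([135, 207, 22]) cube([22, 376, 360]);
translate([577, 207, 22]) cube([22, 376, 360]);


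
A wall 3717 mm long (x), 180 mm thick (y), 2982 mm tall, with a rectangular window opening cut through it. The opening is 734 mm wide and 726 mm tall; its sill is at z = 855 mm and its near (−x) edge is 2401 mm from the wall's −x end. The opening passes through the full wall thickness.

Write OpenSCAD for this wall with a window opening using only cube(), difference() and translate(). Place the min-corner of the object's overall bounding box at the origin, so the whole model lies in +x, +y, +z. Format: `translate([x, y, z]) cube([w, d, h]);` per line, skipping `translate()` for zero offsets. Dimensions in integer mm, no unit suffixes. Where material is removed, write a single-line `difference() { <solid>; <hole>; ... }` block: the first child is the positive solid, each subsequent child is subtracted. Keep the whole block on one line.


difference() { cube([3717, 180, 2982]); translate([2401, 0, 855]) cube([734, 180, 726]); }


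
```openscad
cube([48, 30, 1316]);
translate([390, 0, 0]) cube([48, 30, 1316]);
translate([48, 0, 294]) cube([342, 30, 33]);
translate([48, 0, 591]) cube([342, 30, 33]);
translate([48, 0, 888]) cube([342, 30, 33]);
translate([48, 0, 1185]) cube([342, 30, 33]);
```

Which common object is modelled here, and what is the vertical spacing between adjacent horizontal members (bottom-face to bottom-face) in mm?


A ladder. The rung spacing is 297 mm.

Two tall 48×30 posts with 4 short bars between them — a ladder. Adjacent rungs sit at z = 294 and z = 591, so the spacing is 591 − 294 = 297 mm.


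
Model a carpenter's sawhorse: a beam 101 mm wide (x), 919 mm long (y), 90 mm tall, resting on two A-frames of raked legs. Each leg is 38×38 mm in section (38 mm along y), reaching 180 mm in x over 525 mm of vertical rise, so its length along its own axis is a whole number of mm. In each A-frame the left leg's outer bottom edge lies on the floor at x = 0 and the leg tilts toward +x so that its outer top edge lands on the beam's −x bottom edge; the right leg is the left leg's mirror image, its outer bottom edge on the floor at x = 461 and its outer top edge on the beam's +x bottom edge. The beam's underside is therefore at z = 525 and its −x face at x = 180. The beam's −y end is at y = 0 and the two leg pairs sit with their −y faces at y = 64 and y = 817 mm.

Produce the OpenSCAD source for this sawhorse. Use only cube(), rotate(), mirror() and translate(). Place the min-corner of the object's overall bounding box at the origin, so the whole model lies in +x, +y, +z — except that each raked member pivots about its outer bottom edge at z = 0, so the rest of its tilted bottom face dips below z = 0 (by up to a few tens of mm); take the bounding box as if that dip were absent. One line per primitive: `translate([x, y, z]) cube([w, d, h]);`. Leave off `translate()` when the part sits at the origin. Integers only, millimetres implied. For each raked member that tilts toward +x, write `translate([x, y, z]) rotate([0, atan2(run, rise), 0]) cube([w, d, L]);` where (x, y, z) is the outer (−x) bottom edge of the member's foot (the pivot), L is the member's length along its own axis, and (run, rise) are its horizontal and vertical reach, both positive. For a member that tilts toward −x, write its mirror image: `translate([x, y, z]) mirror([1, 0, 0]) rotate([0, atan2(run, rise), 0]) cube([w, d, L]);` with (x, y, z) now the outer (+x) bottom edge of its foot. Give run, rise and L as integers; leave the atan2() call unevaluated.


// leg length = √(180² + 525²) = 555
// right-leg outer foot x = 2·180 + 101 = 461
// beam min-corner = (180, 0, 525)
translate([180, 0, 525]) cube([101, 919, 90]);
translate([0, 64, 0]) rotate([0, atan2(180, 525), 0]) cube([38, 38, 555]);
translate([461, 64, 0]) mirror([1, 0, 0]) rotate([0, atan2(180, 525), 0]) cube([38, 38, 555]);
translate([0, 817, 0]) rotate([0, atan2(180, 525), 0]) cube([38, 38, 555]);
translate([461, 817, 0]) mirror([1, 0, 0]) rotate([0, atan2(180, 525), 0]) cube([38, 38, 555]);


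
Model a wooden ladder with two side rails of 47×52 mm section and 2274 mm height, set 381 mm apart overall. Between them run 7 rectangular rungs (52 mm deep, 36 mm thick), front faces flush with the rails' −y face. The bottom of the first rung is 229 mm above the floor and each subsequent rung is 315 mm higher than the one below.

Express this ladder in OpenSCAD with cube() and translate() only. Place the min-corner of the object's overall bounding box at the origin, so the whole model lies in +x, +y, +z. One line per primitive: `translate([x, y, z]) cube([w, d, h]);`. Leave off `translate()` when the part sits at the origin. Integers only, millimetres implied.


// rung span = 381 - 2*47 = 287
// rung[k] z = 229 + k*315
cube([47, 52, 2274]);
translate([334, 0, 0]) cube([47, 52, 2274]);
translate([47, 0, 229]) cube([287, 52, 36]);
translate([47, 0, 544]) cube([287, 52, 36]);
translate([47, 0, 859]) cube([287, 52, 36]);
translate([47, 0, 1174]) cube([287, 52, 36]);
translate([47, 0, 1489]) cube([287, 52, 36]);
translate([47, 0, 1804]) cube([287, 52, 36]);
translate([47, 0, 2119]) cube([287, 52, 36]);


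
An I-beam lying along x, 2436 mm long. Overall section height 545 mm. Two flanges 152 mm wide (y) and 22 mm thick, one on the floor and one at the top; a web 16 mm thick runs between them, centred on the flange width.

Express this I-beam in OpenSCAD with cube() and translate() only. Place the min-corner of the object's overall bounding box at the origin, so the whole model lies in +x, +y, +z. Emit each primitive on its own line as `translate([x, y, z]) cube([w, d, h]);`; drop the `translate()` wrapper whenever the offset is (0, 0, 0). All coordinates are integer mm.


cube([2436, 152, 22]);
translate([0, 68, 22]) cube([2436, 16, 501]);
translate([0, 0, 523]) cube([2436, 152, 22]);


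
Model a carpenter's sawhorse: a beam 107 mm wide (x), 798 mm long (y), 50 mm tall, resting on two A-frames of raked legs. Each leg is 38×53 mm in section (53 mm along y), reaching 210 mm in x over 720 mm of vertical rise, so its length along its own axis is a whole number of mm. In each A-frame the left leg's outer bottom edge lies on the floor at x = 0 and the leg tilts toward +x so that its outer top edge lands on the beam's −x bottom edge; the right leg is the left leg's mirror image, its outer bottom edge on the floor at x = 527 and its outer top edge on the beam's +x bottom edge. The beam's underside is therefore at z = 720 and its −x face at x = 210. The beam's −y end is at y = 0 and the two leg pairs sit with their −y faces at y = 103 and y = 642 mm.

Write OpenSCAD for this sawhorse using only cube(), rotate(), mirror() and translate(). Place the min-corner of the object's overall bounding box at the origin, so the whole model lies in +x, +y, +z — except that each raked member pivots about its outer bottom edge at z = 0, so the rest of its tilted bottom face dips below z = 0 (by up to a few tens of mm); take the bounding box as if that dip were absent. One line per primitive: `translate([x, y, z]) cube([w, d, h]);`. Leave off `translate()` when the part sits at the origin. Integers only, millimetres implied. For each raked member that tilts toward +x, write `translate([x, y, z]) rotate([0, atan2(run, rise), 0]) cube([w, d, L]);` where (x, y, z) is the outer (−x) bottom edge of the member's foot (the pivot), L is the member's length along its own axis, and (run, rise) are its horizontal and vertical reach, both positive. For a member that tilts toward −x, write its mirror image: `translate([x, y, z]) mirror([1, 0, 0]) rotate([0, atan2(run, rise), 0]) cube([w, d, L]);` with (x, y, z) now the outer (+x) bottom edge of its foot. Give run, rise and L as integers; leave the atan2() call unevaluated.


// leg length = √(210² + 720²) = 750
// right-leg outer foot x = 2·210 + 107 = 527
// beam min-corner = (210, 0, 720)
translate([210, 0, 720]) cube([107, 798, 50]);
translate([0, 103, 0]) rotate([0, atan2(210, 720), 0]) cube([38, 53, 750]);
translate([527, 103, 0]) mirror([1, 0, 0]) rotate([0, atan2(210, 720), 0]) cube([38, 53, 750]);
translate([0, 642, 0]) rotate([0, atan2(210, 720), 0]) cube([38, 53, 750]);
translate([527, 642, 0]) mirror([1, 0, 0]) rotate([0, atan2(210, 720), 0]) cube([38, 53, 750]);


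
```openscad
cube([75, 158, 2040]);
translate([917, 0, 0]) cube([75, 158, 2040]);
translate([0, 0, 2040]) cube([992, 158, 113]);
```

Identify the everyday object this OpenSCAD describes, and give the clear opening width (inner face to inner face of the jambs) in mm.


A door frame. The clear opening width is 842 mm.

Two 2040 mm tall posts with a header on top — a door frame. The left jamb is 75 mm wide at x = 0; the right jamb starts at x = 917. The clear opening is 917 − 75 = 842 mm.


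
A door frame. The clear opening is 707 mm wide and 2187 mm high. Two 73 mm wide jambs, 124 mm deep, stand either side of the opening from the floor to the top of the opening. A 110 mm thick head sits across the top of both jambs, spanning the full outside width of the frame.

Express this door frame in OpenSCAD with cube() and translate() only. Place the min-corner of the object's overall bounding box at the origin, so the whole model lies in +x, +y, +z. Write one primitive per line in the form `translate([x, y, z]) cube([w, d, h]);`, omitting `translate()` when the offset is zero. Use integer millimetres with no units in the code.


cube([73, 124, 2187]);
translate([780, 0, 0]) cube([73, 124, 2187]);
translate([0, 0, 2187]) cube([853, 124, 110]);


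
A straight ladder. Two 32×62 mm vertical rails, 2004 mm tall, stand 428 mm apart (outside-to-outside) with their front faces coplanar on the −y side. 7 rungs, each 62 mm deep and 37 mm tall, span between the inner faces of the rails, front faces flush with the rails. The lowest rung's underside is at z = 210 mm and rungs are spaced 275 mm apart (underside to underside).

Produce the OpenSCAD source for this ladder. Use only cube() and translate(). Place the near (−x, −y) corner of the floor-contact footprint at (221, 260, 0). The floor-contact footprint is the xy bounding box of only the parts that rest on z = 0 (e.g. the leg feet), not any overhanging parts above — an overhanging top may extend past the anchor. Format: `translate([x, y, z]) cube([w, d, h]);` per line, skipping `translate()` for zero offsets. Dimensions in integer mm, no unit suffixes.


// rung span = 428 - 2*32 = 364
// rung[k] z = 210 + k*275
translate([221, 260, 0]) cube([32, 62, 2004]);
translate([617, 260, 0]) cube([32, 62, 2004]);
translate([253, 260, 210]) cube([364, 62, 37]);
translate([253, 260, 485]) cube([364, 62, 37]);
translate([253, 260, 760]) cube([364, 62, 37]);
translate([253, 260, 1035]) cube([364, 62, 37]);
translate([253, 260, 1310]) cube([364, 62, 37]);
translate([253, 260, 1585]) cube([364, 62, 37]);
translate([253, 260, 1860]) cube([364, 62, 37]);
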